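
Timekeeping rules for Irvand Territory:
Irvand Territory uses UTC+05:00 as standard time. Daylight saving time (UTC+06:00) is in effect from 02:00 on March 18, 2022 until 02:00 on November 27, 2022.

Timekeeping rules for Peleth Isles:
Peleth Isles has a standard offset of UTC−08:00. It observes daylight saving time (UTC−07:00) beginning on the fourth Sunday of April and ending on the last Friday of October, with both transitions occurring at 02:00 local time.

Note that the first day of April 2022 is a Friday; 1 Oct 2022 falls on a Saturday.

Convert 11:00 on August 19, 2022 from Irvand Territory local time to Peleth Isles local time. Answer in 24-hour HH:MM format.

22:00

August 19, 2022 lies within the daylight-saving period (18 March – 27 November), so Irvand Territory is on daylight time, UTC+06:00.
11:00 Irvand Territory − 6h = 05:00 UTC.
1 April 2022 is a Friday, so the first Sunday is April 3 and the fourth is April 24.
1 October 2022 is a Saturday, so Fridays fall on 7, 14, 21, 28; the last is October 28.
At the standard offset (UTC−08:00), 05:00 UTC − 8h = 21:00 Peleth Isles standard time (rolling into the previous day, 18 August 2022).
The standard-time date in Peleth Isles, August 18, 2022, falls between 24 April and 28 October, so daylight saving is in effect and Peleth Isles is at UTC−07:00.
05:00 UTC − 7h = 22:00 Peleth Isles (rolling into the previous day, 18 August 2022).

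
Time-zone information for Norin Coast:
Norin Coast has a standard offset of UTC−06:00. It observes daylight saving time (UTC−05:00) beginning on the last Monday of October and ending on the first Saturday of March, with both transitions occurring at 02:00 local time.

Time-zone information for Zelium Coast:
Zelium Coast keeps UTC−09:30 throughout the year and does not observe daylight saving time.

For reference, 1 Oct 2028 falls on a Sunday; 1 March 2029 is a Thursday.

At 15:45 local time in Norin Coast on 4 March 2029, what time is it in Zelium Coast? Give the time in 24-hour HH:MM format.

12:15

1 October 2028 is a Sunday, so Mondays fall on 2, 9, 16, 23, 30; the last is October 30.
1 March 2029 is a Thursday, so the first Saturday is March 3.
4 March 2029 does not fall between 30 October 2028 and 3 March 2029, so daylight saving is not in effect and Norin Coast is at UTC−06:00.
15:45 Norin Coast + 6h = 21:45 UTC.
Zelium Coast has no daylight saving, so its offset is UTC−09:30 year-round.
21:45 UTC − 9h30m = 12:15 Zelium Coast.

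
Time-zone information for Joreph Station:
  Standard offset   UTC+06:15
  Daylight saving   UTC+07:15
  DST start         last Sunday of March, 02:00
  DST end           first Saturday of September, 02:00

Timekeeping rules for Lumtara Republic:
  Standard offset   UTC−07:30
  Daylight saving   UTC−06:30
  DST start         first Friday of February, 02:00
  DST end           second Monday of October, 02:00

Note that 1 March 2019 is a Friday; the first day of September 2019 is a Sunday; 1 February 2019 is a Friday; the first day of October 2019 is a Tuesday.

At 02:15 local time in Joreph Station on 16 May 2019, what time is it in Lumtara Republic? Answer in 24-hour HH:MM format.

1 March 2019 is a Friday, so Sundays fall on 3, 10, 17, 24, 31; the last is March 31.
1 September 2019 is a Sunday, so the first Saturday is September 7.
16 May 2019 falls between 31 March and 7 September, so daylight saving is in effect and Joreph Station is at UTC+07:15.
02:15 Joreph Station − 7h15m = 19:00 UTC (rolling into the previous day, 15 May 2019).
1 February 2019 is a Friday, so the first Friday is February 1.
1 October 2019 is a Tuesday, so the first Monday is October 7 and the second is October 14.
At the standard offset (UTC−07:30), 19:00 UTC − 7h30m = 11:30 Lumtara Republic standard time.
The standard-time date in Lumtara Republic, 15 May 2019, lies within the daylight-saving period (1 February – 14 October), so Lumtara Republic is on daylight time, UTC−06:30.
19:00 UTC − 6h30m = 12:30 Lumtara Republic.

12:30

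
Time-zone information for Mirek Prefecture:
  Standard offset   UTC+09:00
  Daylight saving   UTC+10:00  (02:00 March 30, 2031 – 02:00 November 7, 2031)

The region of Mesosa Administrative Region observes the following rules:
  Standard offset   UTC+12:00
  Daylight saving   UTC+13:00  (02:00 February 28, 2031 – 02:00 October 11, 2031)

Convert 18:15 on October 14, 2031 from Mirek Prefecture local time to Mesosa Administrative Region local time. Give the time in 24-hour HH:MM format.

Daylight saving runs 30 March – 7 November; October 14, 2031 is inside that window, so Mirek Prefecture is at UTC+10:00.
18:15 Mirek Prefecture − 10h = 08:15 UTC.
At the standard offset (UTC+12:00), 08:15 UTC + 12h = 20:15 Mesosa Administrative Region standard time.
The standard-time date in Mesosa Administrative Region, October 14, 2031, does not fall between 28 February and 11 October, so daylight saving is not in effect and Mesosa Administrative Region is at UTC+12:00.
08:15 UTC + 12h = 20:15 Mesosa Administrative Region.

20:15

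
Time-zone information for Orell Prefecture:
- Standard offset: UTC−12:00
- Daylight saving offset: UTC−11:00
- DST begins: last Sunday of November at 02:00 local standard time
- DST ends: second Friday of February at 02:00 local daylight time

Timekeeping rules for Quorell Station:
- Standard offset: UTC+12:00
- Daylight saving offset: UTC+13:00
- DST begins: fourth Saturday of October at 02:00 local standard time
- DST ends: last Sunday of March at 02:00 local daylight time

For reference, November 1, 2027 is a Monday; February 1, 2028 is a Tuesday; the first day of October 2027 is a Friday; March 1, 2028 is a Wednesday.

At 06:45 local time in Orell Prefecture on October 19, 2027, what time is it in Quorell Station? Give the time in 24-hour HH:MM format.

06:45

1 November 2027 is a Monday, so Sundays fall on 7, 14, 21, 28; the last is November 28.
1 February 2028 is a Tuesday, so the first Friday is February 4 and the second is February 11.
October 19, 2027 is outside the daylight-saving period (28 November 2027 – 11 February 2028), so Orell Prefecture is on standard time, UTC−12:00.
06:45 Orell Prefecture + 12h = 18:45 UTC.
1 October 2027 is a Friday, so the first Saturday is October 2 and the fourth is October 23.
1 March 2028 is a Wednesday, so Sundays fall on 5, 12, 19, 26; the last is March 26.
At the standard offset (UTC+12:00), 18:45 UTC + 12h = 06:45 Quorell Station standard time (rolling into the next day, 20 October 2027).
Daylight saving runs 23 October 2027 – 26 March 2028; the standard-time date in Quorell Station, October 20, 2027, is outside that window, so Quorell Station is on standard time at UTC+12:00.
18:45 UTC + 12h = 06:45 Quorell Station (rolling into the next day, 20 October 2027).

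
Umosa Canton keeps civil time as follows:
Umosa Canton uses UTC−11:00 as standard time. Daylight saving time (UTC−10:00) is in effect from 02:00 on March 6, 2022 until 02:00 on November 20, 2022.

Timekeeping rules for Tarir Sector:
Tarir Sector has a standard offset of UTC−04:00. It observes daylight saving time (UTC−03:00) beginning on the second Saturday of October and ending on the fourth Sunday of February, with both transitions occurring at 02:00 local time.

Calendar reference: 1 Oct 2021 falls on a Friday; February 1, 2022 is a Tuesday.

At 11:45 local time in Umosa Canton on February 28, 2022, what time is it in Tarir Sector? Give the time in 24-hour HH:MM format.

February 28, 2022 is outside the daylight-saving period (6 March – 20 November), so Umosa Canton is on standard time, UTC−11:00.
11:45 Umosa Canton + 11h = 22:45 UTC.
1 October 2021 is a Friday, so the first Saturday is October 2 and the second is October 9.
1 February 2022 is a Tuesday, so the first Sunday is February 6 and the fourth is February 27.
At the standard offset (UTC−04:00), 22:45 UTC − 4h = 18:45 Tarir Sector standard time.
The standard-time date in Tarir Sector, February 28, 2022, is outside the daylight-saving period (9 October 2021 – 27 February 2022), so Tarir Sector is on standard time, UTC−04:00.
22:45 UTC − 4h = 18:45 Tarir Sector.

18:45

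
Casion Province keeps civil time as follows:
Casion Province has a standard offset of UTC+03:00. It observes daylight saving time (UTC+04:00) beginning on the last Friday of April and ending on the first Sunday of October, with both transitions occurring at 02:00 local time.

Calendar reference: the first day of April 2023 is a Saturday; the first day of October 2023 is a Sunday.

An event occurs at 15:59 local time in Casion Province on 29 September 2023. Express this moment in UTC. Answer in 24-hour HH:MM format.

1 April 2023 is a Saturday, so Fridays fall on 7, 14, 21, 28; the last is April 28.
1 October 2023 is a Sunday, so the first Sunday is October 1.
29 September 2023 lies within the daylight-saving period (28 April – 1 October), so Casion Province is on daylight time, UTC+04:00.
15:59 local − 4h = 11:59 UTC.

11:59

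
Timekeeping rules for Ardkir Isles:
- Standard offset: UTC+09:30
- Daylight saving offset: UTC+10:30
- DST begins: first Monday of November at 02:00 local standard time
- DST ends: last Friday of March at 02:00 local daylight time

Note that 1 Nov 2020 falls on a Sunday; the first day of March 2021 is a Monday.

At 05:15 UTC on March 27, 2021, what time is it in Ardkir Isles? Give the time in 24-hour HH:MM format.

1 November 2020 is a Sunday, so the first Monday is November 2.
1 March 2021 is a Monday, so Fridays fall on 5, 12, 19, 26; the last is March 26.
At the standard offset (UTC+09:30), 05:15 UTC + 9h30m = 14:45 Ardkir Isles standard time.
The standard-time date in Ardkir Isles, March 27, 2021, does not fall between 2 November 2020 and 26 March 2021, so daylight saving is not in effect and Ardkir Isles is at UTC+09:30.
05:15 UTC + 9h30m = 14:45 local.

14:45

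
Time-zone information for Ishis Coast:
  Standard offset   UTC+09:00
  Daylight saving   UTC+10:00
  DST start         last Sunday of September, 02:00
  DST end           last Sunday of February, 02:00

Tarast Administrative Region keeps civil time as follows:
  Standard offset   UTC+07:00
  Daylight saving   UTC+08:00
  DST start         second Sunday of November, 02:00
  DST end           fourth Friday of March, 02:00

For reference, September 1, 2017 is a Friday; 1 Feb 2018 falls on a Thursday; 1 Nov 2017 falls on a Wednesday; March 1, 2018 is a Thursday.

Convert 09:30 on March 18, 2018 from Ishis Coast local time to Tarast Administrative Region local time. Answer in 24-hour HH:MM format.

08:30

1 September 2017 is a Friday, so Sundays fall on 3, 10, 17, 24; the last is September 24.
1 February 2018 is a Thursday, so Sundays fall on 4, 11, 18, 25; the last is February 25.
March 18, 2018 is outside the daylight-saving period (24 September 2017 – 25 February 2018), so Ishis Coast is on standard time, UTC+09:00.
09:30 Ishis Coast − 9h = 00:30 UTC.
1 November 2017 is a Wednesday, so the first Sunday is November 5 and the second is November 12.
1 March 2018 is a Thursday, so the first Friday is March 2 and the fourth is March 23.
At the standard offset (UTC+07:00), 00:30 UTC + 7h = 07:30 Tarast Administrative Region standard time.
The standard-time date in Tarast Administrative Region, March 18, 2018, falls between 12 November 2017 and 23 March 2018, so daylight saving is in effect and Tarast Administrative Region is at UTC+08:00.
00:30 UTC + 8h = 08:30 Tarast Administrative Region.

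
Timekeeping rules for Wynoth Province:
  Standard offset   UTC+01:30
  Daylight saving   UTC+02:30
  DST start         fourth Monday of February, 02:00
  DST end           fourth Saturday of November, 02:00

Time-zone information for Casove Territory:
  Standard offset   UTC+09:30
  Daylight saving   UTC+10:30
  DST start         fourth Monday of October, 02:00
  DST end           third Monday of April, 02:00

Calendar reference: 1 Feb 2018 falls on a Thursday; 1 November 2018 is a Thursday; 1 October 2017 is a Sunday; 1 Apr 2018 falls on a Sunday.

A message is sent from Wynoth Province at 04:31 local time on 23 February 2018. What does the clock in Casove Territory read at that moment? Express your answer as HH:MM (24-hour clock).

1 February 2018 is a Thursday, so the first Monday is February 5 and the fourth is February 26.
1 November 2018 is a Thursday, so the first Saturday is November 3 and the fourth is November 24.
23 February 2018 is outside the daylight-saving period (26 February – 24 November), so Wynoth Province is on standard time, UTC+01:30.
04:31 Wynoth Province − 1h30m = 03:01 UTC.
1 October 2017 is a Sunday, so the first Monday is October 2 and the fourth is October 23.
1 April 2018 is a Sunday, so the first Monday is April 2 and the third is April 16.
At the standard offset (UTC+09:30), 03:01 UTC + 9h30m = 12:31 Casove Territory standard time.
The standard-time date in Casove Territory, 23 February 2018, falls between 23 October 2017 and 16 April 2018, so daylight saving is in effect and Casove Territory is at UTC+10:30.
03:01 UTC + 10h30m = 13:31 Casove Territory.

13:31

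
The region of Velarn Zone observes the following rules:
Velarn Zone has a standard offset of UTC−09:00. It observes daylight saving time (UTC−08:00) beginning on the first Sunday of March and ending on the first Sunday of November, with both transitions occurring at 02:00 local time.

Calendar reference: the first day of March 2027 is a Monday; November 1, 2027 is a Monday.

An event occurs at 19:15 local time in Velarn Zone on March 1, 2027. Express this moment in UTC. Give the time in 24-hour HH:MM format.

1 March 2027 is a Monday, so the first Sunday is March 7.
1 November 2027 is a Monday, so the first Sunday is November 7.
Daylight saving runs 7 March – 7 November; March 1, 2027 is outside that window, so Velarn Zone is on standard time at UTC−09:00.
19:15 local + 9h = 04:15 UTC (rolling into the next day, 2 March 2027).

04:15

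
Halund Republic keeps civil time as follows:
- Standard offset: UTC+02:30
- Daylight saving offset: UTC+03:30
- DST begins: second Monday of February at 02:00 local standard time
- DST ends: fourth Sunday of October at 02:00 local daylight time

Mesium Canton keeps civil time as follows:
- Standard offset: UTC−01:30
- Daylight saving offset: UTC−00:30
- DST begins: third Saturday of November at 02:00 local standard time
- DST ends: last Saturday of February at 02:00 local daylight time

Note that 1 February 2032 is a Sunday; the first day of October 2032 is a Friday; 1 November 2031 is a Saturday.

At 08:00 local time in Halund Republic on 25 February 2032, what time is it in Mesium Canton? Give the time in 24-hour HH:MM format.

04:00

1 February 2032 is a Sunday, so the first Monday is February 2 and the second is February 9.
1 October 2032 is a Friday, so the first Sunday is October 3 and the fourth is October 24.
25 February 2032 lies within the daylight-saving period (9 February – 24 October), so Halund Republic is on daylight time, UTC+03:30.
08:00 Halund Republic − 3h30m = 04:30 UTC.
1 November 2031 is a Saturday, so the first Saturday is November 1 and the third is November 15.
1 February 2032 is a Sunday, so Saturdays fall on 7, 14, 21, 28; the last is February 28.
At the standard offset (UTC−01:30), 04:30 UTC − 1h30m = 03:00 Mesium Canton standard time.
The standard-time date in Mesium Canton, 25 February 2032, lies within the daylight-saving period (15 November 2031 – 28 February 2032), so Mesium Canton is on daylight time, UTC−00:30.
04:30 UTC − 0h30m = 04:00 Mesium Canton.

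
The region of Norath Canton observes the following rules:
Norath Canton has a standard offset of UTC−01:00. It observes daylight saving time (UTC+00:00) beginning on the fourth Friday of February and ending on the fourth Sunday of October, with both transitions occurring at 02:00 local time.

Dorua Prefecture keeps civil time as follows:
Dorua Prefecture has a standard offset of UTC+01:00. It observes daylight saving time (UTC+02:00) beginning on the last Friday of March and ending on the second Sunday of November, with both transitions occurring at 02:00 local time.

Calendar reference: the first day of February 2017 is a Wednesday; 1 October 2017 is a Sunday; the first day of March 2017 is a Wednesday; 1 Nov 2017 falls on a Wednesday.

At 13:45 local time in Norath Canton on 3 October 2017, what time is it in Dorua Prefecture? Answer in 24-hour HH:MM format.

1 February 2017 is a Wednesday, so the first Friday is February 3 and the fourth is February 24.
1 October 2017 is a Sunday, so the first Sunday is October 1 and the fourth is October 22.
3 October 2017 falls between 24 February and 22 October, so daylight saving is in effect and Norath Canton is at UTC+00:00.
13:45 Norath Canton − 0h = 13:45 UTC.
1 March 2017 is a Wednesday, so Fridays fall on 3, 10, 17, 24, 31; the last is March 31.
1 November 2017 is a Wednesday, so the first Sunday is November 5 and the second is November 12.
At the standard offset (UTC+01:00), 13:45 UTC + 1h = 14:45 Dorua Prefecture standard time.
The standard-time date in Dorua Prefecture, 3 October 2017, lies within the daylight-saving period (31 March – 12 November), so Dorua Prefecture is on daylight time, UTC+02:00.
13:45 UTC + 2h = 15:45 Dorua Prefecture.

15:45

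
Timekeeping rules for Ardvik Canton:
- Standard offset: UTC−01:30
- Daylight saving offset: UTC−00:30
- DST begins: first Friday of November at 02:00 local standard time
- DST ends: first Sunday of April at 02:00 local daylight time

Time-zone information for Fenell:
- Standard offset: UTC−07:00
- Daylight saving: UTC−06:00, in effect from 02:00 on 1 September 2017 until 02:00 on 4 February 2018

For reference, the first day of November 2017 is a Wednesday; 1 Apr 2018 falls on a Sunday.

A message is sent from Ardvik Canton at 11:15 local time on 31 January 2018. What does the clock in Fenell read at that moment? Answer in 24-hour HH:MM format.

05:45

1 November 2017 is a Wednesday, so the first Friday is November 3.
1 April 2018 is a Sunday, so the first Sunday is April 1.
31 January 2018 falls between 3 November 2017 and 1 April 2018, so daylight saving is in effect and Ardvik Canton is at UTC−00:30.
11:15 Ardvik Canton + 0h30m = 11:45 UTC.
At the standard offset (UTC−07:00), 11:45 UTC − 7h = 04:45 Fenell standard time.
The standard-time date in Fenell, 31 January 2018, falls between 1 September 2017 and 4 February 2018, so daylight saving is in effect and Fenell is at UTC−06:00.
11:45 UTC − 6h = 05:45 Fenell.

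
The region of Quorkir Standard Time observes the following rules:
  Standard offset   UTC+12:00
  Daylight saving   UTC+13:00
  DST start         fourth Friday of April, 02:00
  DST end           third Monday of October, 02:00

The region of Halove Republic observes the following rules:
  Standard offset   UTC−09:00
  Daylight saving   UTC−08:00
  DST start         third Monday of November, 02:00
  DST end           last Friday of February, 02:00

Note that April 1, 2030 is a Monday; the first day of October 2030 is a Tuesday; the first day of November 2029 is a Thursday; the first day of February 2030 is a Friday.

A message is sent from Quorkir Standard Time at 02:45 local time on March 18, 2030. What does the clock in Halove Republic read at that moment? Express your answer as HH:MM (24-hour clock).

1 April 2030 is a Monday, so the first Friday is April 5 and the fourth is April 26.
1 October 2030 is a Tuesday, so the first Monday is October 7 and the third is October 21.
Daylight saving runs 26 April – 21 October; March 18, 2030 is outside that window, so Quorkir Standard Time is on standard time at UTC+12:00.
02:45 Quorkir Standard Time − 12h = 14:45 UTC (rolling into the previous day, 17 March 2030).
1 November 2029 is a Thursday, so the first Monday is November 5 and the third is November 19.
1 February 2030 is a Friday, so Fridays fall on 1, 8, 15, 22; the last is February 22.
At the standard offset (UTC−09:00), 14:45 UTC − 9h = 05:45 Halove Republic standard time.
The standard-time date in Halove Republic, March 17, 2030, does not fall between 19 November 2029 and 22 February 2030, so daylight saving is not in effect and Halove Republic is at UTC−09:00.
14:45 UTC − 9h = 05:45 Halove Republic.

05:45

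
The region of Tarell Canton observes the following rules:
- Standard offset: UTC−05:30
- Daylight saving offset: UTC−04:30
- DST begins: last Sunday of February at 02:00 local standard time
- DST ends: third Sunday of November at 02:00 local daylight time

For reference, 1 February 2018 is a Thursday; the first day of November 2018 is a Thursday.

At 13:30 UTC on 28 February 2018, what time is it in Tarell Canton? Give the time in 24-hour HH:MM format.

1 February 2018 is a Thursday, so Sundays fall on 4, 11, 18, 25; the last is February 25.
1 November 2018 is a Thursday, so the first Sunday is November 4 and the third is November 18.
At the standard offset (UTC−05:30), 13:30 UTC − 5h30m = 08:00 Tarell Canton standard time.
The standard-time date in Tarell Canton, 28 February 2018, falls between 25 February and 18 November, so daylight saving is in effect and Tarell Canton is at UTC−04:30.
13:30 UTC − 4h30m = 09:00 local.

09:00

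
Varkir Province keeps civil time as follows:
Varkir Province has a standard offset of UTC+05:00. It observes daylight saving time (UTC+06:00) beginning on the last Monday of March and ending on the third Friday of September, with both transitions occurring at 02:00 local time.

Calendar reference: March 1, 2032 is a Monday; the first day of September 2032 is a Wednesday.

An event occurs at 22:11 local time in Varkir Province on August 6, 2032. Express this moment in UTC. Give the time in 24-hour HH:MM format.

16:11

1 March 2032 is a Monday, so Mondays fall on 1, 8, 15, 22, 29; the last is March 29.
1 September 2032 is a Wednesday, so the first Friday is September 3 and the third is September 17.
Daylight saving runs 29 March – 17 September; August 6, 2032 is inside that window, so Varkir Province is at UTC+06:00.
22:11 local − 6h = 16:11 UTC.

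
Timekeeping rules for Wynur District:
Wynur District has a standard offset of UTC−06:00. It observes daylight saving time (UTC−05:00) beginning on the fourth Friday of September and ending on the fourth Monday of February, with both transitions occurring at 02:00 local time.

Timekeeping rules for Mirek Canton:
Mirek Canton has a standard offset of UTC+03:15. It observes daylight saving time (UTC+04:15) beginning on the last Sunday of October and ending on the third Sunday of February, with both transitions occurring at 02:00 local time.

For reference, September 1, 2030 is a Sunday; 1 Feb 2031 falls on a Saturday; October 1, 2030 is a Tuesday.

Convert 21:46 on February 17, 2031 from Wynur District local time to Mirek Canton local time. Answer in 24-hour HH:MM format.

06:01

1 September 2030 is a Sunday, so the first Friday is September 6 and the fourth is September 27.
1 February 2031 is a Saturday, so the first Monday is February 3 and the fourth is February 24.
February 17, 2031 falls between 27 September 2030 and 24 February 2031, so daylight saving is in effect and Wynur District is at UTC−05:00.
21:46 Wynur District + 5h = 02:46 UTC (rolling into the next day, 18 February 2031).
1 October 2030 is a Tuesday, so Sundays fall on 6, 13, 20, 27; the last is October 27.
1 February 2031 is a Saturday, so the first Sunday is February 2 and the third is February 16.
At the standard offset (UTC+03:15), 02:46 UTC + 3h15m = 06:01 Mirek Canton standard time.
Daylight saving runs 27 October 2030 – 16 February 2031; the standard-time date in Mirek Canton, February 18, 2031, is outside that window, so Mirek Canton is on standard time at UTC+03:15.
02:46 UTC + 3h15m = 06:01 Mirek Canton.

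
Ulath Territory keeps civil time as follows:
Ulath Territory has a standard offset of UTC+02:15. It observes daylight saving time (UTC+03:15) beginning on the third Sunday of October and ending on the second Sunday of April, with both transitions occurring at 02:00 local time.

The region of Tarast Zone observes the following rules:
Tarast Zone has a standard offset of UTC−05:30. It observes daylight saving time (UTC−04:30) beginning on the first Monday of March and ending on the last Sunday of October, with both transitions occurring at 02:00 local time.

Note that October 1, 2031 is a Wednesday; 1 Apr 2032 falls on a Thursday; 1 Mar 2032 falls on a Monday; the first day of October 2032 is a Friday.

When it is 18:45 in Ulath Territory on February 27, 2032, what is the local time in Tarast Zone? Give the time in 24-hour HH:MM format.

1 October 2031 is a Wednesday, so the first Sunday is October 5 and the third is October 19.
1 April 2032 is a Thursday, so the first Sunday is April 4 and the second is April 11.
Daylight saving runs 19 October 2031 – 11 April 2032; February 27, 2032 is inside that window, so Ulath Territory is at UTC+03:15.
18:45 Ulath Territory − 3h15m = 15:30 UTC.
1 March 2032 is a Monday, so the first Monday is March 1.
1 October 2032 is a Friday, so Sundays fall on 3, 10, 17, 24, 31; the last is October 31.
At the standard offset (UTC−05:30), 15:30 UTC − 5h30m = 10:00 Tarast Zone standard time.
Daylight saving runs 1 March – 31 October; the standard-time date in Tarast Zone, February 27, 2032, is outside that window, so Tarast Zone is on standard time at UTC−05:30.
15:30 UTC − 5h30m = 10:00 Tarast Zone.

10:00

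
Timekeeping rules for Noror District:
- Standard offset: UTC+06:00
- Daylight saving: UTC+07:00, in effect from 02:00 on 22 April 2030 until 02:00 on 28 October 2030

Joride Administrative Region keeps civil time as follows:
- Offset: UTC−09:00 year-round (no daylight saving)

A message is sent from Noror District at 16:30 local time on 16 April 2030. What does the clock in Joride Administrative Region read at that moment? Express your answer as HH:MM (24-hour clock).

Daylight saving runs 22 April – 28 October; 16 April 2030 is outside that window, so Noror District is on standard time at UTC+06:00.
16:30 Noror District − 6h = 10:30 UTC.
Joride Administrative Region has no daylight saving, so its offset is UTC−09:00 year-round.
10:30 UTC − 9h = 01:30 Joride Administrative Region.

01:30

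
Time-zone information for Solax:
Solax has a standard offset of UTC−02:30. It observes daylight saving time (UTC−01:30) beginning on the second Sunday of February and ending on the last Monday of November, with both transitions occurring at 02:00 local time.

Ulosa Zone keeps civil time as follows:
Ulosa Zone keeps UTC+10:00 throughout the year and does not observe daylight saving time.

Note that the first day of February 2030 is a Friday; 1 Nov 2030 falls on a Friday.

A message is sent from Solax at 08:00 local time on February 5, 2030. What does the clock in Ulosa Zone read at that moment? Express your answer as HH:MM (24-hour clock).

20:30

1 February 2030 is a Friday, so the first Sunday is February 3 and the second is February 10.
1 November 2030 is a Friday, so Mondays fall on 4, 11, 18, 25; the last is November 25.
Daylight saving runs 10 February – 25 November; February 5, 2030 is outside that window, so Solax is on standard time at UTC−02:30.
08:00 Solax + 2h30m = 10:30 UTC.
Ulosa Zone stays on UTC+10:00 all year.
10:30 UTC + 10h = 20:30 Ulosa Zone.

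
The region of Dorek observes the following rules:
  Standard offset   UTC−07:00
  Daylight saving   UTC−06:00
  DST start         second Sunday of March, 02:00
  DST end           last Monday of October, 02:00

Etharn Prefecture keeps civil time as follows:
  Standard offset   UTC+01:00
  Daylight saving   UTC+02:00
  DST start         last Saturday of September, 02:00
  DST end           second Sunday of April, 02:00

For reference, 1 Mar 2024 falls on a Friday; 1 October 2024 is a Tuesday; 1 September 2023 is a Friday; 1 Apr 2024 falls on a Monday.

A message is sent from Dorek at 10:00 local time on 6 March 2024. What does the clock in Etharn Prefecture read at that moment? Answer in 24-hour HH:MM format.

19:00

1 March 2024 is a Friday, so the first Sunday is March 3 and the second is March 10.
1 October 2024 is a Tuesday, so Mondays fall on 7, 14, 21, 28; the last is October 28.
6 March 2024 is outside the daylight-saving period (10 March – 28 October), so Dorek is on standard time, UTC−07:00.
10:00 Dorek + 7h = 17:00 UTC.
1 September 2023 is a Friday, so Saturdays fall on 2, 9, 16, 23, 30; the last is September 30.
1 April 2024 is a Monday, so the first Sunday is April 7 and the second is April 14.
At the standard offset (UTC+01:00), 17:00 UTC + 1h = 18:00 Etharn Prefecture standard time.
The standard-time date in Etharn Prefecture, 6 March 2024, lies within the daylight-saving period (30 September 2023 – 14 April 2024), so Etharn Prefecture is on daylight time, UTC+02:00.
17:00 UTC + 2h = 19:00 Etharn Prefecture.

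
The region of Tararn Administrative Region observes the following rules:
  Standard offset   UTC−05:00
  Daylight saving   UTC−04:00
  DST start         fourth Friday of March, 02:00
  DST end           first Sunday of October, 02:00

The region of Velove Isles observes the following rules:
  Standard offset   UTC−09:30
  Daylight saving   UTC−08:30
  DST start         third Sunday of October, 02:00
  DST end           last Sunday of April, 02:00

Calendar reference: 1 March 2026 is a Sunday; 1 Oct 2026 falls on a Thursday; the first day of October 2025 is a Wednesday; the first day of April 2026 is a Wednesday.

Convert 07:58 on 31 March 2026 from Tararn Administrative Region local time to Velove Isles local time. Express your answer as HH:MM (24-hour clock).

1 March 2026 is a Sunday, so the first Friday is March 6 and the fourth is March 27.
1 October 2026 is a Thursday, so the first Sunday is October 4.
31 March 2026 falls between 27 March and 4 October, so daylight saving is in effect and Tararn Administrative Region is at UTC−04:00.
07:58 Tararn Administrative Region + 4h = 11:58 UTC.
1 October 2025 is a Wednesday, so the first Sunday is October 5 and the third is October 19.
1 April 2026 is a Wednesday, so Sundays fall on 5, 12, 19, 26; the last is April 26.
At the standard offset (UTC−09:30), 11:58 UTC − 9h30m = 02:28 Velove Isles standard time.
The standard-time date in Velove Isles, 31 March 2026, lies within the daylight-saving period (19 October 2025 – 26 April 2026), so Velove Isles is on daylight time, UTC−08:30.
11:58 UTC − 8h30m = 03:28 Velove Isles.

03:28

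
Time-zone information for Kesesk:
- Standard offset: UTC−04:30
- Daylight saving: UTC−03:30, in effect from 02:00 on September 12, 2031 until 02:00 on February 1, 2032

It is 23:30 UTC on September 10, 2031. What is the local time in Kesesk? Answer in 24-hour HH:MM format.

19:00

At the standard offset (UTC−04:30), 23:30 UTC − 4h30m = 19:00 Kesesk standard time.
The standard-time date in Kesesk, September 10, 2031, does not fall between 12 September 2031 and 1 February 2032, so daylight saving is not in effect and Kesesk is at UTC−04:30.
23:30 UTC − 4h30m = 19:00 local.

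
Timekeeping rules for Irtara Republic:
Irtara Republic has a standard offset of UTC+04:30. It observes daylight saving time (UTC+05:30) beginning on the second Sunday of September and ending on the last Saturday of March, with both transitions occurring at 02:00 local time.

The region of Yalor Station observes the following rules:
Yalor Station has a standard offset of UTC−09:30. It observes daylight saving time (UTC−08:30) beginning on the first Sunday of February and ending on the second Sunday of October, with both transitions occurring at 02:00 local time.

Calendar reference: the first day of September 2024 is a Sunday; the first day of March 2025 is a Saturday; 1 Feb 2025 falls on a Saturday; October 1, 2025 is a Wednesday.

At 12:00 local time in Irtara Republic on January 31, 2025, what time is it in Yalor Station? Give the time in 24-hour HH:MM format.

1 September 2024 is a Sunday, so the first Sunday is September 1 and the second is September 8.
1 March 2025 is a Saturday, so Saturdays fall on 1, 8, 15, 22, 29; the last is March 29.
January 31, 2025 lies within the daylight-saving period (8 September 2024 – 29 March 2025), so Irtara Republic is on daylight time, UTC+05:30.
12:00 Irtara Republic − 5h30m = 06:30 UTC.
1 February 2025 is a Saturday, so the first Sunday is February 2.
1 October 2025 is a Wednesday, so the first Sunday is October 5 and the second is October 12.
At the standard offset (UTC−09:30), 06:30 UTC − 9h30m = 21:00 Yalor Station standard time (rolling into the previous day, 30 January 2025).
Daylight saving runs 2 February – 12 October; the standard-time date in Yalor Station, January 30, 2025, is outside that window, so Yalor Station is on standard time at UTC−09:30.
06:30 UTC − 9h30m = 21:00 Yalor Station (rolling into the previous day, 30 January 2025).

21:00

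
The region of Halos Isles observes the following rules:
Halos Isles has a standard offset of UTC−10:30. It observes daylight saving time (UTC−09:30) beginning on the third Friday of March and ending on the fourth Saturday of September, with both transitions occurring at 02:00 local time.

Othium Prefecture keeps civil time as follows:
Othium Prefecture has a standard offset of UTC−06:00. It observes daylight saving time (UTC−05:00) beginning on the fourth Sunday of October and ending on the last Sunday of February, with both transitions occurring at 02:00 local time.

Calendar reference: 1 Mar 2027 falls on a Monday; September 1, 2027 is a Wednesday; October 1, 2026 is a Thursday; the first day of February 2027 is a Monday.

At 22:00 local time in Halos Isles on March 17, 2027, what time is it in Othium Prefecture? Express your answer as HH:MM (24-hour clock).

02:30

1 March 2027 is a Monday, so the first Friday is March 5 and the third is March 19.
1 September 2027 is a Wednesday, so the first Saturday is September 4 and the fourth is September 25.
Daylight saving runs 19 March – 25 September; March 17, 2027 is outside that window, so Halos Isles is on standard time at UTC−10:30.
22:00 Halos Isles + 10h30m = 08:30 UTC (rolling into the next day, 18 March 2027).
1 October 2026 is a Thursday, so the first Sunday is October 4 and the fourth is October 25.
1 February 2027 is a Monday, so Sundays fall on 7, 14, 21, 28; the last is February 28.
At the standard offset (UTC−06:00), 08:30 UTC − 6h = 02:30 Othium Prefecture standard time.
The standard-time date in Othium Prefecture, March 18, 2027, does not fall between 25 October 2026 and 28 February 2027, so daylight saving is not in effect and Othium Prefecture is at UTC−06:00.
08:30 UTC − 6h = 02:30 Othium Prefecture.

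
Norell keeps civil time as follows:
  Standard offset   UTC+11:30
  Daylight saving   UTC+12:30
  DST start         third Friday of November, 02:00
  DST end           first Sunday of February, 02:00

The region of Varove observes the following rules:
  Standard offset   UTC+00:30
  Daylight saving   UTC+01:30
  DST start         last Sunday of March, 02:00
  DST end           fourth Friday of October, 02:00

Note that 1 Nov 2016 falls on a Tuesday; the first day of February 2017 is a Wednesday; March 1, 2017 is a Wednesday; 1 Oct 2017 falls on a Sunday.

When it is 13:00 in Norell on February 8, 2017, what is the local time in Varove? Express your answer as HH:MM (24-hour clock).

02:00

1 November 2016 is a Tuesday, so the first Friday is November 4 and the third is November 18.
1 February 2017 is a Wednesday, so the first Sunday is February 5.
February 8, 2017 is outside the daylight-saving period (18 November 2016 – 5 February 2017), so Norell is on standard time, UTC+11:30.
13:00 Norell − 11h30m = 01:30 UTC.
1 March 2017 is a Wednesday, so Sundays fall on 5, 12, 19, 26; the last is March 26.
1 October 2017 is a Sunday, so the first Friday is October 6 and the fourth is October 27.
At the standard offset (UTC+00:30), 01:30 UTC + 0h30m = 02:00 Varove standard time.
Daylight saving runs 26 March – 27 October; the standard-time date in Varove, February 8, 2017, is outside that window, so Varove is on standard time at UTC+00:30.
01:30 UTC + 0h30m = 02:00 Varove.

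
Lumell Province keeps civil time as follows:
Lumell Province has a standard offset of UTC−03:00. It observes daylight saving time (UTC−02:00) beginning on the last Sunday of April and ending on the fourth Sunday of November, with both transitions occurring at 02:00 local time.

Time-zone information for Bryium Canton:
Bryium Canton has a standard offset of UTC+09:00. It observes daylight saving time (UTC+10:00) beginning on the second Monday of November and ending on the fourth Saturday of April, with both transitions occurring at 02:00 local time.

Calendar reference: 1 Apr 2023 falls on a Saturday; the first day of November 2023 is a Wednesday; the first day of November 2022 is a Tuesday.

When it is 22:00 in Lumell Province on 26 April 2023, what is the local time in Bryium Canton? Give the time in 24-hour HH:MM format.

10:00

1 April 2023 is a Saturday, so Sundays fall on 2, 9, 16, 23, 30; the last is April 30.
1 November 2023 is a Wednesday, so the first Sunday is November 5 and the fourth is November 26.
Daylight saving runs 30 April – 26 November; 26 April 2023 is outside that window, so Lumell Province is on standard time at UTC−03:00.
22:00 Lumell Province + 3h = 01:00 UTC (rolling into the next day, 27 April 2023).
1 November 2022 is a Tuesday, so the first Monday is November 7 and the second is November 14.
1 April 2023 is a Saturday, so the first Saturday is April 1 and the fourth is April 22.
At the standard offset (UTC+09:00), 01:00 UTC + 9h = 10:00 Bryium Canton standard time.
Daylight saving runs 14 November 2022 – 22 April 2023; the standard-time date in Bryium Canton, 27 April 2023, is outside that window, so Bryium Canton is on standard time at UTC+09:00.
01:00 UTC + 9h = 10:00 Bryium Canton.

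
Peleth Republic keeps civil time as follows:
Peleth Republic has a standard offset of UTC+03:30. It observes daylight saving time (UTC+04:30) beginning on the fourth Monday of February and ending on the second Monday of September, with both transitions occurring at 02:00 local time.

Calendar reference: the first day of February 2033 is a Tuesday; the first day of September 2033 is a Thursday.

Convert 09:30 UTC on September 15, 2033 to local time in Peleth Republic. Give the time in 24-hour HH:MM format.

13:00

1 February 2033 is a Tuesday, so the first Monday is February 7 and the fourth is February 28.
1 September 2033 is a Thursday, so the first Monday is September 5 and the second is September 12.
At the standard offset (UTC+03:30), 09:30 UTC + 3h30m = 13:00 Peleth Republic standard time.
The standard-time date in Peleth Republic, September 15, 2033, is outside the daylight-saving period (28 February – 12 September), so Peleth Republic is on standard time, UTC+03:30.
09:30 UTC + 3h30m = 13:00 local.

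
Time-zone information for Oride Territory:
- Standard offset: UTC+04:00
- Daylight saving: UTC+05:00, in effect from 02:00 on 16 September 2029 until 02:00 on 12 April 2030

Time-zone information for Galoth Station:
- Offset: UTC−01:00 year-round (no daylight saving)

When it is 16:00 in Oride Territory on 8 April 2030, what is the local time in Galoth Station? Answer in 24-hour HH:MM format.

Daylight saving runs 16 September 2029 – 12 April 2030; 8 April 2030 is inside that window, so Oride Territory is at UTC+05:00.
16:00 Oride Territory − 5h = 11:00 UTC.
Galoth Station stays on UTC−01:00 all year.
11:00 UTC − 1h = 10:00 Galoth Station.

10:00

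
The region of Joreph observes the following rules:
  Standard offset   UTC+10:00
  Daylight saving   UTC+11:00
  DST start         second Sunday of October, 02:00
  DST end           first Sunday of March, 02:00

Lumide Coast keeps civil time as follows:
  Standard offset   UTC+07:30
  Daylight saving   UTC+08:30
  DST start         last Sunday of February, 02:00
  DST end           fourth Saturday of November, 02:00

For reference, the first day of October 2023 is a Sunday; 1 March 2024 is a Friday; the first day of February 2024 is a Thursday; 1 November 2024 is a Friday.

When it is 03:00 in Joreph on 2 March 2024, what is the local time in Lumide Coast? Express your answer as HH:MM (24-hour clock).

00:30

1 October 2023 is a Sunday, so the first Sunday is October 1 and the second is October 8.
1 March 2024 is a Friday, so the first Sunday is March 3.
2 March 2024 lies within the daylight-saving period (8 October 2023 – 3 March 2024), so Joreph is on daylight time, UTC+11:00.
03:00 Joreph − 11h = 16:00 UTC (rolling into the previous day, 1 March 2024).
1 February 2024 is a Thursday, so Sundays fall on 4, 11, 18, 25; the last is February 25.
1 November 2024 is a Friday, so the first Saturday is November 2 and the fourth is November 23.
At the standard offset (UTC+07:30), 16:00 UTC + 7h30m = 23:30 Lumide Coast standard time.
The standard-time date in Lumide Coast, 1 March 2024, lies within the daylight-saving period (25 February – 23 November), so Lumide Coast is on daylight time, UTC+08:30.
16:00 UTC + 8h30m = 00:30 Lumide Coast (rolling into the next day, 2 March 2024).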